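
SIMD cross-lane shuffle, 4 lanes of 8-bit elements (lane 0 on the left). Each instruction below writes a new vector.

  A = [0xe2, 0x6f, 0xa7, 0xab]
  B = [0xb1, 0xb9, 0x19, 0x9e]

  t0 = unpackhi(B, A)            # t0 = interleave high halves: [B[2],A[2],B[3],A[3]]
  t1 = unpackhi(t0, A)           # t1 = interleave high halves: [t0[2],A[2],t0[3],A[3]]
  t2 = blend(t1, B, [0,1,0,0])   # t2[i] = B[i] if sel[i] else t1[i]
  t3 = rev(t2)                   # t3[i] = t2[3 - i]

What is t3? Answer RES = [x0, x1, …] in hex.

→ t0 |19|a7|9e|ab|
→ t1 |9e|a7|ab|ab|
→ t2 |9e|b9|ab|ab|
→ t3 |ab|ab|b9|9e|

RES = [0xab, 0xab, 0xb9, 0x9e]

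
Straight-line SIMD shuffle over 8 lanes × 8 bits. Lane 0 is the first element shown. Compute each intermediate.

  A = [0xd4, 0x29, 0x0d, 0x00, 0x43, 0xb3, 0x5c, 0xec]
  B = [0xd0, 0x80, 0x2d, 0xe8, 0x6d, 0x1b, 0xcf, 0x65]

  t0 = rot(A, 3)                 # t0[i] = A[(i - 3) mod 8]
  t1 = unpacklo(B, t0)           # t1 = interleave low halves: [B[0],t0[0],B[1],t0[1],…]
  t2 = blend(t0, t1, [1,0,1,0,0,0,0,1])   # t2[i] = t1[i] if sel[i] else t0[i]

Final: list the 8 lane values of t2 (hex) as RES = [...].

RES = [0xd0, 0x5c, 0x80, 0xd4, 0x29, 0x0d, 0x00, 0xd4]

t0 = [0xb3, 0x5c, 0xec, 0xd4, 0x29, 0x0d, 0x00, 0x43]
t1 = [0xd0, 0xb3, 0x80, 0x5c, 0x2d, 0xec, 0xe8, 0xd4]
t2 = [0xd0, 0x5c, 0x80, 0xd4, 0x29, 0x0d, 0x00, 0xd4]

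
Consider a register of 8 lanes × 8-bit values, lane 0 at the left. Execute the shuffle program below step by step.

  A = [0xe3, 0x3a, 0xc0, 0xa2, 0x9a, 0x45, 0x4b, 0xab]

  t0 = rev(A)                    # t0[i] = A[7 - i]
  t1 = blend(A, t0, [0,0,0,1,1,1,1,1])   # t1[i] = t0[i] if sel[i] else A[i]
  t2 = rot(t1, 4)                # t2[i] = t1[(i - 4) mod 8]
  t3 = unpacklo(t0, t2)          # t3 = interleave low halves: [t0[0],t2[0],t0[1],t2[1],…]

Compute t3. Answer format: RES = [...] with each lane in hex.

RES = [ 0xab  0xa2  0x4b  0xc0  0x45  0x3a  0x9a  0xe3 ]

→ t0 |ab|4b|45|9a|a2|c0|3a|e3|
→ t1 |e3|3a|c0|9a|a2|c0|3a|e3|
→ t2 |a2|c0|3a|e3|e3|3a|c0|9a|
→ t3 |ab|a2|4b|c0|45|3a|9a|e3|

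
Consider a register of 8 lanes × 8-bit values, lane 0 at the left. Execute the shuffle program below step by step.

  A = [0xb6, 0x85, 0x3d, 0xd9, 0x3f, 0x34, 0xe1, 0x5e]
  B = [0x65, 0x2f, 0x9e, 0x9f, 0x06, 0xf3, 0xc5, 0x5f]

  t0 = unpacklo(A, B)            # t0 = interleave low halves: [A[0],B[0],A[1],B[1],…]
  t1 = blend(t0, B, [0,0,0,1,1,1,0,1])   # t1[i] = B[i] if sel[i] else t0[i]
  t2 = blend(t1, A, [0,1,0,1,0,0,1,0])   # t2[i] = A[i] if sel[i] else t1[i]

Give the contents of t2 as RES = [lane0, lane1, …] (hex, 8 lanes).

→ t0 |b6|65|85|2f|3d|9e|d9|9f|
→ t1 |b6|65|85|9f|06|f3|d9|5f|
→ t2 |b6|85|85|d9|06|f3|e1|5f|

RES = [0xb6, 0x85, 0x85, 0xd9, 0x06, 0xf3, 0xe1, 0x5f]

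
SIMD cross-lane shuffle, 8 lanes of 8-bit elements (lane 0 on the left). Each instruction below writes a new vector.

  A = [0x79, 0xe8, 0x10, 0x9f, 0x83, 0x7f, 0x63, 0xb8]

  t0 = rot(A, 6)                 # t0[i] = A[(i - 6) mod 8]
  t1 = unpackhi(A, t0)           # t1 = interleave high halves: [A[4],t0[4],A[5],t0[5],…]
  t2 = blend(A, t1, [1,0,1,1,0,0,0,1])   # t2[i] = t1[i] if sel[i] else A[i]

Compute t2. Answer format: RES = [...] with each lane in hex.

t0 = [0x10, 0x9f, 0x83, 0x7f, 0x63, 0xb8, 0x79, 0xe8]
t1 = [0x83, 0x63, 0x7f, 0xb8, 0x63, 0x79, 0xb8, 0xe8]
t2 = [0x83, 0xe8, 0x7f, 0xb8, 0x83, 0x7f, 0x63, 0xe8]

RES = [ 0x83  0xe8  0x7f  0xb8  0x83  0x7f  0x63  0xe8 ]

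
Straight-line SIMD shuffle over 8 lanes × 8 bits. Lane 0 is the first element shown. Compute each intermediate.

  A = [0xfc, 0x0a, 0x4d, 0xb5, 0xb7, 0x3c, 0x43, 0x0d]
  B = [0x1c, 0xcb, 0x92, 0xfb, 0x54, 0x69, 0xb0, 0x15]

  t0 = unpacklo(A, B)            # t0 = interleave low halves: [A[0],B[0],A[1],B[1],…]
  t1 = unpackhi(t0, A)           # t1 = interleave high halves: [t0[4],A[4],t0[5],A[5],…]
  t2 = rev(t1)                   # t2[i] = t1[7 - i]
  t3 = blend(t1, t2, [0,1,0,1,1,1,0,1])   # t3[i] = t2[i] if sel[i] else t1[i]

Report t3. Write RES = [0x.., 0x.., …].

  t0: fc 1c 0a cb 4d 92 b5 fb
  t1: 4d b7 92 3c b5 43 fb 0d
  t2: 0d fb 43 b5 3c 92 b7 4d
  t3: 4d fb 92 b5 3c 92 fb 4d

RES = [0x4d, 0xfb, 0x92, 0xb5, 0x3c, 0x92, 0xfb, 0x4d]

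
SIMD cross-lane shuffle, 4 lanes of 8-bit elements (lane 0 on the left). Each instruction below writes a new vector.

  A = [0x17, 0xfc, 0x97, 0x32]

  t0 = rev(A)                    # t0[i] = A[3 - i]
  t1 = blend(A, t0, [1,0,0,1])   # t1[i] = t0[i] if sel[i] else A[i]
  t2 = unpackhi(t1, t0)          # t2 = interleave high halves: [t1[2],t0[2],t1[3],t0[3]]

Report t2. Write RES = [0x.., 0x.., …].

t0 = [0x32, 0x97, 0xfc, 0x17]
t1 = [0x32, 0xfc, 0x97, 0x17]
t2 = [0x97, 0xfc, 0x17, 0x17]

RES = [0x97, 0xfc, 0x17, 0x17]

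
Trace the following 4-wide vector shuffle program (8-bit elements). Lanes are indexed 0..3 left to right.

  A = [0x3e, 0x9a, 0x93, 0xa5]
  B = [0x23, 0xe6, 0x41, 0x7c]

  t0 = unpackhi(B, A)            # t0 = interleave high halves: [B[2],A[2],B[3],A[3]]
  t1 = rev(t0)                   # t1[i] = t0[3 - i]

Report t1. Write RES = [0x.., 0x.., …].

  t0: 41 93 7c a5
  t1: a5 7c 93 41

RES = [ 0xa5  0x7c  0x93  0x41 ]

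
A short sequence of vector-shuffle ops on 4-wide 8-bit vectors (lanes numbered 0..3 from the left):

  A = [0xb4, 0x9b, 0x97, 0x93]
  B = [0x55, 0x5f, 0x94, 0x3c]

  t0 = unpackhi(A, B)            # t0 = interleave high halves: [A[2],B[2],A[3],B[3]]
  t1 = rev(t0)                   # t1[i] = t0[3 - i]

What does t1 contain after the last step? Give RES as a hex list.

RES = [0x3c, 0x93, 0x94, 0x97]

  t0: 97 94 93 3c
  t1: 3c 93 94 97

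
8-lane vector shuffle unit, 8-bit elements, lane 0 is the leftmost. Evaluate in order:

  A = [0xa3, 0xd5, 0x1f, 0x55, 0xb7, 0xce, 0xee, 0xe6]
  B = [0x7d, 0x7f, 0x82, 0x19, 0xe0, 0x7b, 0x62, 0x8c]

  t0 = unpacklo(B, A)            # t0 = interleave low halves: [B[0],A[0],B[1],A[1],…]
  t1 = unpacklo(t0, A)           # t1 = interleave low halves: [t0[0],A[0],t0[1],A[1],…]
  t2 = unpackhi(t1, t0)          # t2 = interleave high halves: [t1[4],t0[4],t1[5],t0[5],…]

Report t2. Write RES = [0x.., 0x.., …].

RES = [0x7f, 0x82, 0x1f, 0x1f, 0xd5, 0x19, 0x55, 0x55]

  t0: 7d a3 7f d5 82 1f 19 55
  t1: 7d a3 a3 d5 7f 1f d5 55
  t2: 7f 82 1f 1f d5 19 55 55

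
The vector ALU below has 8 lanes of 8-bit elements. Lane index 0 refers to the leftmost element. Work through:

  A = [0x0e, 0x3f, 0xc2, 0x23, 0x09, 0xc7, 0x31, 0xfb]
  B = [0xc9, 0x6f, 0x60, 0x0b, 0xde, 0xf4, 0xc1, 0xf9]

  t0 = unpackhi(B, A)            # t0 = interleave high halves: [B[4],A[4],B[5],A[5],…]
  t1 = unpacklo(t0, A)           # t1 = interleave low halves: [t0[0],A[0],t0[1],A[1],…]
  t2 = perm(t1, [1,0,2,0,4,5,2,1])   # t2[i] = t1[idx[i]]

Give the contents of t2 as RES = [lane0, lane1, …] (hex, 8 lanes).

RES = [ 0x0e  0xde  0x09  0xde  0xf4  0xc2  0x09  0x0e ]

→ t0 |de|09|f4|c7|c1|31|f9|fb|
→ t1 |de|0e|09|3f|f4|c2|c7|23|
→ t2 |0e|de|09|de|f4|c2|09|0e|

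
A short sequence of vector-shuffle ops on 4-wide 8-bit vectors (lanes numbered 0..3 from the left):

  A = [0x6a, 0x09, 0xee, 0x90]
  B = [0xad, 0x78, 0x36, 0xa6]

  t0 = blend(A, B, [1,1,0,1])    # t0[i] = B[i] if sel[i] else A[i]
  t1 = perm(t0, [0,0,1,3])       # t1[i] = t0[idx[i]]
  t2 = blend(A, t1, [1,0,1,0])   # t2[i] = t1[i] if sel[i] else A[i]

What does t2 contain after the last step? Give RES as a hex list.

t0 = [0xad, 0x78, 0xee, 0xa6]
t1 = [0xad, 0xad, 0x78, 0xa6]
t2 = [0xad, 0x09, 0x78, 0x90]

RES = [ 0xad  0x09  0x78  0x90 ]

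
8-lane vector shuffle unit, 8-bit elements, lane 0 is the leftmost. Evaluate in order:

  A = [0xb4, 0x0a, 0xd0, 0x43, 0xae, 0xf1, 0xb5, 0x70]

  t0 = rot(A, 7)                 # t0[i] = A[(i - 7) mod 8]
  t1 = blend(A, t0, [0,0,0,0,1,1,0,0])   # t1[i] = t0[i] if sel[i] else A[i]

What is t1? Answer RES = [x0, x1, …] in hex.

RES = [0xb4, 0x0a, 0xd0, 0x43, 0xf1, 0xb5, 0xb5, 0x70]

→ t0 |0a|d0|43|ae|f1|b5|70|b4|
→ t1 |b4|0a|d0|43|f1|b5|b5|70|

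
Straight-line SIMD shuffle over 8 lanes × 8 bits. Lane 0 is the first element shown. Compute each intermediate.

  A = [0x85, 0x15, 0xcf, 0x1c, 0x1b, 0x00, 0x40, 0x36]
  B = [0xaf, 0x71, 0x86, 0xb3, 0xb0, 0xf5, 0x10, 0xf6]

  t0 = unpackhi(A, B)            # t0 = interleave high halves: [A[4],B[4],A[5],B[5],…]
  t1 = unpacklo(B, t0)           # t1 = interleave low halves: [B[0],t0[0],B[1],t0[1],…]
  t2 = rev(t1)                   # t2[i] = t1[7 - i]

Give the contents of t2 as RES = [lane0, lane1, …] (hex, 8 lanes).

RES = [ 0xf5  0xb3  0x00  0x86  0xb0  0x71  0x1b  0xaf ]

→ t0 |1b|b0|00|f5|40|10|36|f6|
→ t1 |af|1b|71|b0|86|00|b3|f5|
→ t2 |f5|b3|00|86|b0|71|1b|af|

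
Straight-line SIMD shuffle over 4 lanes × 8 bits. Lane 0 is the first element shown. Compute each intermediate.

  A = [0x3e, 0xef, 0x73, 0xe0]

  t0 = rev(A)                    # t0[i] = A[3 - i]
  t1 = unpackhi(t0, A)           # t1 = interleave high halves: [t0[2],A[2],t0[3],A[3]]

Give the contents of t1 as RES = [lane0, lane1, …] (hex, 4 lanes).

→ t0 |e0|73|ef|3e|
→ t1 |ef|73|3e|e0|

RES = [ 0xef  0x73  0x3e  0xe0 ]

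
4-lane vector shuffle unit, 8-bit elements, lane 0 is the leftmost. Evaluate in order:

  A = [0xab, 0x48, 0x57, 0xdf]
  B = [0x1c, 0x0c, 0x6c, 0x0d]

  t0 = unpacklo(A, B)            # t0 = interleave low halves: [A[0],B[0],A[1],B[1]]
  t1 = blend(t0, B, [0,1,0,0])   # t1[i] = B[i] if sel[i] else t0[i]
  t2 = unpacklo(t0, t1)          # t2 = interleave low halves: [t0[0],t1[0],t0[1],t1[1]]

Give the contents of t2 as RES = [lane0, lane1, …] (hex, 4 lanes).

  t0: ab 1c 48 0c
  t1: ab 0c 48 0c
  t2: ab ab 1c 0c

RES = [ 0xab  0xab  0x1c  0x0c ]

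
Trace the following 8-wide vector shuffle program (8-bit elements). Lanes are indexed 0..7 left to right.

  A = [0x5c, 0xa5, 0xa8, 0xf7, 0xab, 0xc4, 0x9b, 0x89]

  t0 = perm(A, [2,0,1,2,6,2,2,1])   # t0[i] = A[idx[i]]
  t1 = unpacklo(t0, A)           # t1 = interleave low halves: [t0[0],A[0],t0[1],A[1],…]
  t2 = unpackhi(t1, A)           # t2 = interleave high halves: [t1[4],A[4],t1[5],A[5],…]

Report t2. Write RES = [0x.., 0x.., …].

→ t0 |a8|5c|a5|a8|9b|a8|a8|a5|
→ t1 |a8|5c|5c|a5|a5|a8|a8|f7|
→ t2 |a5|ab|a8|c4|a8|9b|f7|89|

RES = [0xa5, 0xab, 0xa8, 0xc4, 0xa8, 0x9b, 0xf7, 0x89]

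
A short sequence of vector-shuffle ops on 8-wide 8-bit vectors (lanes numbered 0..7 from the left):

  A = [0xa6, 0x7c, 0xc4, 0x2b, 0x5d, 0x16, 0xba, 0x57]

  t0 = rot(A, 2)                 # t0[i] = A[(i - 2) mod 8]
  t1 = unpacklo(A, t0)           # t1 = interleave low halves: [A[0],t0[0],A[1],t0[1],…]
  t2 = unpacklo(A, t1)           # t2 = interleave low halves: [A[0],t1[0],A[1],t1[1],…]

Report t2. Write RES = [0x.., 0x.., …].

RES = [ 0xa6  0xa6  0x7c  0xba  0xc4  0x7c  0x2b  0x57 ]

→ t0 |ba|57|a6|7c|c4|2b|5d|16|
→ t1 |a6|ba|7c|57|c4|a6|2b|7c|
→ t2 |a6|a6|7c|ba|c4|7c|2b|57|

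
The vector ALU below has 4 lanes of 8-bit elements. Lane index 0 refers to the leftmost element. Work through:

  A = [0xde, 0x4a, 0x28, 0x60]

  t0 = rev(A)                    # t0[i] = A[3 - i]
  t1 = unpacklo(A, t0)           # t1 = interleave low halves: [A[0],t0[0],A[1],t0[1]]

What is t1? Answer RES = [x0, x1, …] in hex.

→ t0 |60|28|4a|de|
→ t1 |de|60|4a|28|

RES = [ 0xde  0x60  0x4a  0x28 ]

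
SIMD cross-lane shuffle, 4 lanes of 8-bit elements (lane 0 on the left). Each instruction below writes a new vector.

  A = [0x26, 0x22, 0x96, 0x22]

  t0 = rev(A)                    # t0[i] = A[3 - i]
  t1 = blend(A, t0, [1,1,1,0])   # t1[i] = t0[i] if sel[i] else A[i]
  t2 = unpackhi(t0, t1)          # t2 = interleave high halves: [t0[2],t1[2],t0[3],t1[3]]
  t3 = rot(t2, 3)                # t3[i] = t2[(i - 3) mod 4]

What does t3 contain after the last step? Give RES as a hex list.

RES = [0x22, 0x26, 0x22, 0x22]

→ t0 |22|96|22|26|
→ t1 |22|96|22|22|
→ t2 |22|22|26|22|
→ t3 |22|26|22|22|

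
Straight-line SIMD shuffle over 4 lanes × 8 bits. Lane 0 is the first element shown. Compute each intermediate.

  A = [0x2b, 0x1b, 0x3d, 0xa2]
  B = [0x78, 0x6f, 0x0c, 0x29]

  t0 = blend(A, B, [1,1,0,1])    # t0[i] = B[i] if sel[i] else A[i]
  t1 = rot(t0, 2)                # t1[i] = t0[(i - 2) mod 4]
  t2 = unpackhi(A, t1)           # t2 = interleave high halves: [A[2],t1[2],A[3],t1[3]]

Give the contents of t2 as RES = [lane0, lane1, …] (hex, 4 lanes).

RES = [ 0x3d  0x78  0xa2  0x6f ]

→ t0 |78|6f|3d|29|
→ t1 |3d|29|78|6f|
→ t2 |3d|78|a2|6f|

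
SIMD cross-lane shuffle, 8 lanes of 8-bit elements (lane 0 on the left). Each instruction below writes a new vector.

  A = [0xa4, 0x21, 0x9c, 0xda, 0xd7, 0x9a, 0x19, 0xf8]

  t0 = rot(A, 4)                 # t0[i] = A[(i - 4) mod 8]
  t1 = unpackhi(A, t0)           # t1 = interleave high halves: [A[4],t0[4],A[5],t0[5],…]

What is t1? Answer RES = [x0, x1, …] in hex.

RES = [ 0xd7  0xa4  0x9a  0x21  0x19  0x9c  0xf8  0xda ]

t0 = [0xd7, 0x9a, 0x19, 0xf8, 0xa4, 0x21, 0x9c, 0xda]
t1 = [0xd7, 0xa4, 0x9a, 0x21, 0x19, 0x9c, 0xf8, 0xda]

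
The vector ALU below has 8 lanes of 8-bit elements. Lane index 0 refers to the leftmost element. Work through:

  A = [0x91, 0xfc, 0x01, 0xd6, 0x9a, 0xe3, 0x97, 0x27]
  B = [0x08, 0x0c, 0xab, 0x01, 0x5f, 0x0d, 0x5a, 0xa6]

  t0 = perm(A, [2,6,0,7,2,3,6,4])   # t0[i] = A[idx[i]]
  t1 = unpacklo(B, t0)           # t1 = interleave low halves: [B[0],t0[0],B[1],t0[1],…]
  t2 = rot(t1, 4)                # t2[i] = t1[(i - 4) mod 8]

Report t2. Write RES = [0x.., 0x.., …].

RES = [ 0xab  0x91  0x01  0x27  0x08  0x01  0x0c  0x97 ]

→ t0 |01|97|91|27|01|d6|97|9a|
→ t1 |08|01|0c|97|ab|91|01|27|
→ t2 |ab|91|01|27|08|01|0c|97|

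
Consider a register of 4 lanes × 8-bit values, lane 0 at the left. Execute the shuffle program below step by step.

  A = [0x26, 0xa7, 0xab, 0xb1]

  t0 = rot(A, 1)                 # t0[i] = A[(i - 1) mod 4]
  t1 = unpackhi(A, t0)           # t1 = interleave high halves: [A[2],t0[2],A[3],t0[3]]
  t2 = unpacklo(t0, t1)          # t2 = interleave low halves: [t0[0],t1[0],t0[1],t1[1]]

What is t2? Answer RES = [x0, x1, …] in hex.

t0 = [0xb1, 0x26, 0xa7, 0xab]
t1 = [0xab, 0xa7, 0xb1, 0xab]
t2 = [0xb1, 0xab, 0x26, 0xa7]

RES = [ 0xb1  0xab  0x26  0xa7 ]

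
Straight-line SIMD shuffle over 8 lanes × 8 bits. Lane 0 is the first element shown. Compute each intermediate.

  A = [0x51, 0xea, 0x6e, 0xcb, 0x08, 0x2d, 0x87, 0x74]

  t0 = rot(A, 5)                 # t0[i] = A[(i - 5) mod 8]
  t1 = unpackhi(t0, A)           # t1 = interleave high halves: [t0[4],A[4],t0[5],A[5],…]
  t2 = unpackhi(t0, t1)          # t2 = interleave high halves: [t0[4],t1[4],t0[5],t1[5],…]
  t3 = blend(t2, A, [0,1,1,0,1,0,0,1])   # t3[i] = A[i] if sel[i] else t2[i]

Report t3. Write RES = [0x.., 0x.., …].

RES = [0x74, 0xea, 0x6e, 0x87, 0x08, 0x6e, 0x6e, 0x74]

→ t0 |cb|08|2d|87|74|51|ea|6e|
→ t1 |74|08|51|2d|ea|87|6e|74|
→ t2 |74|ea|51|87|ea|6e|6e|74|
→ t3 |74|ea|6e|87|08|6e|6e|74|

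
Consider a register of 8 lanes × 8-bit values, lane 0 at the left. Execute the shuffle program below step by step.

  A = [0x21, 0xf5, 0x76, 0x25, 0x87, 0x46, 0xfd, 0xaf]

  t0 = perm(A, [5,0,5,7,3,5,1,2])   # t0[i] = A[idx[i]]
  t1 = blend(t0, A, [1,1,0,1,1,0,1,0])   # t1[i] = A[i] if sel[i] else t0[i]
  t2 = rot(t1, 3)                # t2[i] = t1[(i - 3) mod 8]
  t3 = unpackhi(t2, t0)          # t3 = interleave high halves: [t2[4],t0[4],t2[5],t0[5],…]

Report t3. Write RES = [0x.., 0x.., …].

  t0: 46 21 46 af 25 46 f5 76
  t1: 21 f5 46 25 87 46 fd 76
  t2: 46 fd 76 21 f5 46 25 87
  t3: f5 25 46 46 25 f5 87 76

RES = [0xf5, 0x25, 0x46, 0x46, 0x25, 0xf5, 0x87, 0x76]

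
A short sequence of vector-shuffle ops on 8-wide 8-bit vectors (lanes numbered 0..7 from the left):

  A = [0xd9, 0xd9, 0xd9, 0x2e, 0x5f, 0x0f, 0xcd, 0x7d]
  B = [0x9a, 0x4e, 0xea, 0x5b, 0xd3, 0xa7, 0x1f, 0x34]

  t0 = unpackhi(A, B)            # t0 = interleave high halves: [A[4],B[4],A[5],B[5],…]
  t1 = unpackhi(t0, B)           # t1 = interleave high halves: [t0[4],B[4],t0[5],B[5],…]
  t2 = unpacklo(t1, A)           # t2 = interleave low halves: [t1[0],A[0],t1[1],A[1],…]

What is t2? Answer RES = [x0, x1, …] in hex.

RES = [ 0xcd  0xd9  0xd3  0xd9  0x1f  0xd9  0xa7  0x2e ]

  t0: 5f d3 0f a7 cd 1f 7d 34
  t1: cd d3 1f a7 7d 1f 34 34
  t2: cd d9 d3 d9 1f d9 a7 2e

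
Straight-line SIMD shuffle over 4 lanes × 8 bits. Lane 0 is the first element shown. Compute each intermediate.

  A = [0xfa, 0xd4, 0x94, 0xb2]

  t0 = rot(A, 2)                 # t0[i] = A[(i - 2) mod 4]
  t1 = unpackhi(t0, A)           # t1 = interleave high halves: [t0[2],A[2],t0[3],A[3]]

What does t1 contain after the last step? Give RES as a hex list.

RES = [0xfa, 0x94, 0xd4, 0xb2]

  t0: 94 b2 fa d4
  t1: fa 94 d4 b2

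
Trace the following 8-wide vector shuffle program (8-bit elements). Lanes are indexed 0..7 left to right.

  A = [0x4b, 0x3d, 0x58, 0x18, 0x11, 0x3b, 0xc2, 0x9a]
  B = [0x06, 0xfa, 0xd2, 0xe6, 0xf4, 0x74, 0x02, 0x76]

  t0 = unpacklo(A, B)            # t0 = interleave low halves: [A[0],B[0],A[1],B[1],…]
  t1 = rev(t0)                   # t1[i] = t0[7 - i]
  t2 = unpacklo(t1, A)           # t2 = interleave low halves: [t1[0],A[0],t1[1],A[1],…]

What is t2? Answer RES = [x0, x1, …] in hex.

t0 = [0x4b, 0x06, 0x3d, 0xfa, 0x58, 0xd2, 0x18, 0xe6]
t1 = [0xe6, 0x18, 0xd2, 0x58, 0xfa, 0x3d, 0x06, 0x4b]
t2 = [0xe6, 0x4b, 0x18, 0x3d, 0xd2, 0x58, 0x58, 0x18]

RES = [ 0xe6  0x4b  0x18  0x3d  0xd2  0x58  0x58  0x18 ]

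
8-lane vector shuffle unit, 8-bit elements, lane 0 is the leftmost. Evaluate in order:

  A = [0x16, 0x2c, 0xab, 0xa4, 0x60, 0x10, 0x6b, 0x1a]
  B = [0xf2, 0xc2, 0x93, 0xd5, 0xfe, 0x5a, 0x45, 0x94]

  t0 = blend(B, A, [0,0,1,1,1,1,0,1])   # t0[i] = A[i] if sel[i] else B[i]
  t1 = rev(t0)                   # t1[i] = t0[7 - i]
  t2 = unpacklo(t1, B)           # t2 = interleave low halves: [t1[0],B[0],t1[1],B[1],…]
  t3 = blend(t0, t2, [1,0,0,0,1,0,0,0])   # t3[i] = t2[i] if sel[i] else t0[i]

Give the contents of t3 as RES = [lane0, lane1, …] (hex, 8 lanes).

  t0: f2 c2 ab a4 60 10 45 1a
  t1: 1a 45 10 60 a4 ab c2 f2
  t2: 1a f2 45 c2 10 93 60 d5
  t3: 1a c2 ab a4 10 10 45 1a

RES = [0x1a, 0xc2, 0xab, 0xa4, 0x10, 0x10, 0x45, 0x1a]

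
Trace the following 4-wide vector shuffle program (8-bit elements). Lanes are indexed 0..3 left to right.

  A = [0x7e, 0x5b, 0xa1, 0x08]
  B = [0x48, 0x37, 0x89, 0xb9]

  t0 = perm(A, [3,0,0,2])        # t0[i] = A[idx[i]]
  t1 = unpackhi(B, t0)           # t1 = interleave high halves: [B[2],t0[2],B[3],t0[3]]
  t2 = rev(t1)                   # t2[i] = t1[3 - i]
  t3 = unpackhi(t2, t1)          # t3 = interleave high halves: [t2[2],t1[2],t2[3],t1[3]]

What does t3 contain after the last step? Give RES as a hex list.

RES = [ 0x7e  0xb9  0x89  0xa1 ]

t0 = [0x08, 0x7e, 0x7e, 0xa1]
t1 = [0x89, 0x7e, 0xb9, 0xa1]
t2 = [0xa1, 0xb9, 0x7e, 0x89]
t3 = [0x7e, 0xb9, 0x89, 0xa1]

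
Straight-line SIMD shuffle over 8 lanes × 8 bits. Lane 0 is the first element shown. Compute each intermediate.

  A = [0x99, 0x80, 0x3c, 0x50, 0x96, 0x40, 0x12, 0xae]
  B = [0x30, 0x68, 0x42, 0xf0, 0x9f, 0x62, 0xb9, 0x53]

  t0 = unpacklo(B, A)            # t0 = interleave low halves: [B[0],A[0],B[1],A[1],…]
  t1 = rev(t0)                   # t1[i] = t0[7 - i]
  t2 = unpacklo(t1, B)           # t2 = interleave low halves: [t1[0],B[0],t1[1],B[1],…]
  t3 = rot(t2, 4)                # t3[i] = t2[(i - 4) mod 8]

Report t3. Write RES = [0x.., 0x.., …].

→ t0 |30|99|68|80|42|3c|f0|50|
→ t1 |50|f0|3c|42|80|68|99|30|
→ t2 |50|30|f0|68|3c|42|42|f0|
→ t3 |3c|42|42|f0|50|30|f0|68|

RES = [ 0x3c  0x42  0x42  0xf0  0x50  0x30  0xf0  0x68 ]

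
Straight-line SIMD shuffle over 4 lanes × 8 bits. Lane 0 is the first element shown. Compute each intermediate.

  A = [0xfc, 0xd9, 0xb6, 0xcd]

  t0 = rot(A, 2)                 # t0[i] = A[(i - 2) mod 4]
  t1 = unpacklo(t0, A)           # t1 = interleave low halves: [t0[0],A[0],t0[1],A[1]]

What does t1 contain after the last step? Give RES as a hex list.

RES = [ 0xb6  0xfc  0xcd  0xd9 ]

  t0: b6 cd fc d9
  t1: b6 fc cd d9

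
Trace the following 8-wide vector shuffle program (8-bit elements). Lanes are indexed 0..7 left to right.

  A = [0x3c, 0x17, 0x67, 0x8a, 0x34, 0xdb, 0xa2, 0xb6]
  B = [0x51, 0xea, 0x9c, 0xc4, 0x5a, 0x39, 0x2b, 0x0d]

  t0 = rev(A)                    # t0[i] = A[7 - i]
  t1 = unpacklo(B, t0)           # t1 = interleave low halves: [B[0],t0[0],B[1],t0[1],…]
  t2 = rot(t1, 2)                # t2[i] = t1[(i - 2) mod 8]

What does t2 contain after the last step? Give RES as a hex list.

RES = [0xc4, 0x34, 0x51, 0xb6, 0xea, 0xa2, 0x9c, 0xdb]

  t0: b6 a2 db 34 8a 67 17 3c
  t1: 51 b6 ea a2 9c db c4 34
  t2: c4 34 51 b6 ea a2 9c db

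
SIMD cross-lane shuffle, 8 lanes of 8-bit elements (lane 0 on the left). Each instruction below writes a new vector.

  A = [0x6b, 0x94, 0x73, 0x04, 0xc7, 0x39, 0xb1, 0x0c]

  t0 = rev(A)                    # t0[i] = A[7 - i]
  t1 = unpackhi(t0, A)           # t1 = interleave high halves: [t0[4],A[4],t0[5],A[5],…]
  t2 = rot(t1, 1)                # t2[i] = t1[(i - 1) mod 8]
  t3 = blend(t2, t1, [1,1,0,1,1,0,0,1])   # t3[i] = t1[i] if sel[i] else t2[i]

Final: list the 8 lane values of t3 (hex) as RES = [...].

→ t0 |0c|b1|39|c7|04|73|94|6b|
→ t1 |04|c7|73|39|94|b1|6b|0c|
→ t2 |0c|04|c7|73|39|94|b1|6b|
→ t3 |04|c7|c7|39|94|94|b1|0c|

RES = [ 0x04  0xc7  0xc7  0x39  0x94  0x94  0xb1  0x0c ]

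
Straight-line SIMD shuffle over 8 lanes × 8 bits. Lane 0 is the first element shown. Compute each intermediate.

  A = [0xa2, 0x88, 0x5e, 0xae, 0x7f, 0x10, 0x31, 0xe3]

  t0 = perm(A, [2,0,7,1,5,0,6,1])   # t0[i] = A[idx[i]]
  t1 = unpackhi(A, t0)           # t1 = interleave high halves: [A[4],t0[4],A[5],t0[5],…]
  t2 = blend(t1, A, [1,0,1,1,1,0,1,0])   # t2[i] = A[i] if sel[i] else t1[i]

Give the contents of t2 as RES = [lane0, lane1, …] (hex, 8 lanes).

RES = [ 0xa2  0x10  0x5e  0xae  0x7f  0x31  0x31  0x88 ]

t0 = [0x5e, 0xa2, 0xe3, 0x88, 0x10, 0xa2, 0x31, 0x88]
t1 = [0x7f, 0x10, 0x10, 0xa2, 0x31, 0x31, 0xe3, 0x88]
t2 = [0xa2, 0x10, 0x5e, 0xae, 0x7f, 0x31, 0x31, 0x88]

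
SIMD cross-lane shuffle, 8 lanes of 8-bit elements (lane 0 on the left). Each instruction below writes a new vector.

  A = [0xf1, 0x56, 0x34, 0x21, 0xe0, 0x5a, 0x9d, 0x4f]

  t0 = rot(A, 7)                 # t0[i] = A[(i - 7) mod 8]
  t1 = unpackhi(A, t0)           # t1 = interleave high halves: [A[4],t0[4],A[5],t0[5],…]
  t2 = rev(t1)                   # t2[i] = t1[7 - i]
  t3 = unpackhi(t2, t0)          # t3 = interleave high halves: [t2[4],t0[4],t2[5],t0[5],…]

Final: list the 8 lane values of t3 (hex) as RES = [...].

RES = [ 0x9d  0x5a  0x5a  0x9d  0x5a  0x4f  0xe0  0xf1 ]

→ t0 |56|34|21|e0|5a|9d|4f|f1|
→ t1 |e0|5a|5a|9d|9d|4f|4f|f1|
→ t2 |f1|4f|4f|9d|9d|5a|5a|e0|
→ t3 |9d|5a|5a|9d|5a|4f|e0|f1|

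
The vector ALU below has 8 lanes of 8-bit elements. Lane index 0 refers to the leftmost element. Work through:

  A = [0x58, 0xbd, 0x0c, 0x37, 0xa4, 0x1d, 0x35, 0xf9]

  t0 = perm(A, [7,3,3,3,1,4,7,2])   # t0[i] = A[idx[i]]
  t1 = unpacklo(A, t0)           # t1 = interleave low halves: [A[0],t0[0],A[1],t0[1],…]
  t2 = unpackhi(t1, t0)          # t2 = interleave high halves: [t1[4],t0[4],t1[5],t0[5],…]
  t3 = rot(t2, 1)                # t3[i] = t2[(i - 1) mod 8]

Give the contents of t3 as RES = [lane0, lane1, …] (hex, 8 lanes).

RES = [0x0c, 0x0c, 0xbd, 0x37, 0xa4, 0x37, 0xf9, 0x37]

→ t0 |f9|37|37|37|bd|a4|f9|0c|
→ t1 |58|f9|bd|37|0c|37|37|37|
→ t2 |0c|bd|37|a4|37|f9|37|0c|
→ t3 |0c|0c|bd|37|a4|37|f9|37|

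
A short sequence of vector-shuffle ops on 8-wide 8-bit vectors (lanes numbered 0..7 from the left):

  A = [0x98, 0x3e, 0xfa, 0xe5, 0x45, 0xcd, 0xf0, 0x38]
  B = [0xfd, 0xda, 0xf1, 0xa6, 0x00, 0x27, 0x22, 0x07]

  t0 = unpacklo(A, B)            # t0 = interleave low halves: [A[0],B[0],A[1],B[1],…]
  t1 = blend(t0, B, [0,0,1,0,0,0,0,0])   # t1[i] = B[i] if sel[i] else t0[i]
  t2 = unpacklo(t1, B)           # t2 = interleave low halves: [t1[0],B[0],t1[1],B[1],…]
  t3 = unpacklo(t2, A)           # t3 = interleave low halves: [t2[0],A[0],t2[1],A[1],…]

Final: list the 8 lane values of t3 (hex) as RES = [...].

RES = [0x98, 0x98, 0xfd, 0x3e, 0xfd, 0xfa, 0xda, 0xe5]

  t0: 98 fd 3e da fa f1 e5 a6
  t1: 98 fd f1 da fa f1 e5 a6
  t2: 98 fd fd da f1 f1 da a6
  t3: 98 98 fd 3e fd fa da e5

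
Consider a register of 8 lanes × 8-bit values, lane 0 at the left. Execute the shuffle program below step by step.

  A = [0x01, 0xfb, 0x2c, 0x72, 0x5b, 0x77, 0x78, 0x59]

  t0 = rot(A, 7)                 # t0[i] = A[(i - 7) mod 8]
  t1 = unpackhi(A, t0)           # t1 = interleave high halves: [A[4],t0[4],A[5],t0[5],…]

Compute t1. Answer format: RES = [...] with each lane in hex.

  t0: fb 2c 72 5b 77 78 59 01
  t1: 5b 77 77 78 78 59 59 01

RES = [0x5b, 0x77, 0x77, 0x78, 0x78, 0x59, 0x59, 0x01]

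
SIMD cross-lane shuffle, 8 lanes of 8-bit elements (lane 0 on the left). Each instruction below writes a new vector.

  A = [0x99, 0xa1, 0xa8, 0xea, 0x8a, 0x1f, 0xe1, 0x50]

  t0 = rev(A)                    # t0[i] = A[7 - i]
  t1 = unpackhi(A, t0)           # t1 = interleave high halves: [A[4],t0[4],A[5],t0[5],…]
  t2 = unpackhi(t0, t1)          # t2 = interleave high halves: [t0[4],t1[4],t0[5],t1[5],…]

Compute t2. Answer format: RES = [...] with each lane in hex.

RES = [0xea, 0xe1, 0xa8, 0xa1, 0xa1, 0x50, 0x99, 0x99]

  t0: 50 e1 1f 8a ea a8 a1 99
  t1: 8a ea 1f a8 e1 a1 50 99
  t2: ea e1 a8 a1 a1 50 99 99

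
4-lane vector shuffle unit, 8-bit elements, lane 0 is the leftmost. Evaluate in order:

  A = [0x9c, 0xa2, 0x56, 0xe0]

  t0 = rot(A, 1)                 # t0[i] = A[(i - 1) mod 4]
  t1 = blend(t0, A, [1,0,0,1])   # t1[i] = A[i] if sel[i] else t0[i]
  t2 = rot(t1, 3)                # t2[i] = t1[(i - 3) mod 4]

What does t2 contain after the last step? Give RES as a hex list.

→ t0 |e0|9c|a2|56|
→ t1 |9c|9c|a2|e0|
→ t2 |9c|a2|e0|9c|

RES = [ 0x9c  0xa2  0xe0  0x9c ]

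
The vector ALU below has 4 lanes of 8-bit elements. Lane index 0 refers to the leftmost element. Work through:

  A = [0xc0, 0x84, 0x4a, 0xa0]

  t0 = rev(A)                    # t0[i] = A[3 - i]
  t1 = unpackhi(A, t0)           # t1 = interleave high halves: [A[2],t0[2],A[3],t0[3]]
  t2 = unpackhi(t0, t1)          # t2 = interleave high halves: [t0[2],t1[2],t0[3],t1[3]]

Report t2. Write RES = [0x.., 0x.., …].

  t0: a0 4a 84 c0
  t1: 4a 84 a0 c0
  t2: 84 a0 c0 c0

RES = [ 0x84  0xa0  0xc0  0xc0 ]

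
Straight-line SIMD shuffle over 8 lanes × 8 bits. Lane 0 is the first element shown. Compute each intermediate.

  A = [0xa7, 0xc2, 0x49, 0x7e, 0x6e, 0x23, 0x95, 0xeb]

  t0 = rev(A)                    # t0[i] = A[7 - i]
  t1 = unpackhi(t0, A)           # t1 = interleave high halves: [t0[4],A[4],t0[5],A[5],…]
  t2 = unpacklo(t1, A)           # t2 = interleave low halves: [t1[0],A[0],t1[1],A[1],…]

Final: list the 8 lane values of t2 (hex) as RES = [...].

RES = [0x7e, 0xa7, 0x6e, 0xc2, 0x49, 0x49, 0x23, 0x7e]

→ t0 |eb|95|23|6e|7e|49|c2|a7|
→ t1 |7e|6e|49|23|c2|95|a7|eb|
→ t2 |7e|a7|6e|c2|49|49|23|7e|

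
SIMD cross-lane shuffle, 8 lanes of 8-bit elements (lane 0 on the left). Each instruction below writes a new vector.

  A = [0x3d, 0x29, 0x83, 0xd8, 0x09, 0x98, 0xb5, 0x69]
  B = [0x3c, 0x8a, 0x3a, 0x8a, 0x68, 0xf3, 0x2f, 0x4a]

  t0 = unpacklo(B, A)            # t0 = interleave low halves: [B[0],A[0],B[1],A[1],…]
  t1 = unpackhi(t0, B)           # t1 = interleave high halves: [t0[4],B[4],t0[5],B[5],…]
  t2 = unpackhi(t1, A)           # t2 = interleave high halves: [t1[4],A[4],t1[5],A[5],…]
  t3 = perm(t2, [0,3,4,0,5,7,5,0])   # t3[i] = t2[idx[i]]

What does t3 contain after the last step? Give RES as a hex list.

t0 = [0x3c, 0x3d, 0x8a, 0x29, 0x3a, 0x83, 0x8a, 0xd8]
t1 = [0x3a, 0x68, 0x83, 0xf3, 0x8a, 0x2f, 0xd8, 0x4a]
t2 = [0x8a, 0x09, 0x2f, 0x98, 0xd8, 0xb5, 0x4a, 0x69]
t3 = [0x8a, 0x98, 0xd8, 0x8a, 0xb5, 0x69, 0xb5, 0x8a]

RES = [ 0x8a  0x98  0xd8  0x8a  0xb5  0x69  0xb5  0x8a ]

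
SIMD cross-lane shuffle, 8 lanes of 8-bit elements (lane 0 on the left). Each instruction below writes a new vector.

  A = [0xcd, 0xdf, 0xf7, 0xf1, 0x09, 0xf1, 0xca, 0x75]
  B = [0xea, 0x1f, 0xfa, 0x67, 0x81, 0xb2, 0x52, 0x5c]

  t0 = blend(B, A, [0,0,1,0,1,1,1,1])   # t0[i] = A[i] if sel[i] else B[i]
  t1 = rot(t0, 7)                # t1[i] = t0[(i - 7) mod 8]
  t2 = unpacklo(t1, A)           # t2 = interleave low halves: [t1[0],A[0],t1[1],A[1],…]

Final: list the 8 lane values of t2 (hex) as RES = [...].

→ t0 |ea|1f|f7|67|09|f1|ca|75|
→ t1 |1f|f7|67|09|f1|ca|75|ea|
→ t2 |1f|cd|f7|df|67|f7|09|f1|

RES = [ 0x1f  0xcd  0xf7  0xdf  0x67  0xf7  0x09  0xf1 ]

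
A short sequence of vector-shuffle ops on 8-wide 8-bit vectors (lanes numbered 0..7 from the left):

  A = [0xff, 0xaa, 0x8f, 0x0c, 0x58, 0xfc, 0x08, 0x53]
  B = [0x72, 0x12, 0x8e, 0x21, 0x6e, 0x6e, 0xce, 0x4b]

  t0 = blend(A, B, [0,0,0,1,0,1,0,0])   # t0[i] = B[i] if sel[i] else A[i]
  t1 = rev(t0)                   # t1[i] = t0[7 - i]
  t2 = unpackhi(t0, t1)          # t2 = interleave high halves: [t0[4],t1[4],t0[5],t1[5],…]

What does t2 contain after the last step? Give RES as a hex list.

RES = [0x58, 0x21, 0x6e, 0x8f, 0x08, 0xaa, 0x53, 0xff]

t0 = [0xff, 0xaa, 0x8f, 0x21, 0x58, 0x6e, 0x08, 0x53]
t1 = [0x53, 0x08, 0x6e, 0x58, 0x21, 0x8f, 0xaa, 0xff]
t2 = [0x58, 0x21, 0x6e, 0x8f, 0x08, 0xaa, 0x53, 0xff]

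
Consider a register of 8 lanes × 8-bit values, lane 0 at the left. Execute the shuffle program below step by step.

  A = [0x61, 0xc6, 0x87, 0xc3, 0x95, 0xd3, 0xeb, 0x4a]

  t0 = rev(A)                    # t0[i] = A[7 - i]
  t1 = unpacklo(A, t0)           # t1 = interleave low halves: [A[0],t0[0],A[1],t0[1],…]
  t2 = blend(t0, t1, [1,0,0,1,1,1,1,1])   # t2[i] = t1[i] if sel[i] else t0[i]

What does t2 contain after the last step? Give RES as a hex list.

RES = [ 0x61  0xeb  0xd3  0xeb  0x87  0xd3  0xc3  0x95 ]

  t0: 4a eb d3 95 c3 87 c6 61
  t1: 61 4a c6 eb 87 d3 c3 95
  t2: 61 eb d3 eb 87 d3 c3 95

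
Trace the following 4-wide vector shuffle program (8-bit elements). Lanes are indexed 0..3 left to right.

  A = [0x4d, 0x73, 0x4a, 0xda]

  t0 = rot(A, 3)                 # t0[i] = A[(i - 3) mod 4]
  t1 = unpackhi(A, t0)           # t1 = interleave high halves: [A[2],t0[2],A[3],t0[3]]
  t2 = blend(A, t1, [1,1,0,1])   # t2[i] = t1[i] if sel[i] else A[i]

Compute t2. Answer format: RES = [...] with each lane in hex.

→ t0 |73|4a|da|4d|
→ t1 |4a|da|da|4d|
→ t2 |4a|da|4a|4d|

RES = [ 0x4a  0xda  0x4a  0x4d ]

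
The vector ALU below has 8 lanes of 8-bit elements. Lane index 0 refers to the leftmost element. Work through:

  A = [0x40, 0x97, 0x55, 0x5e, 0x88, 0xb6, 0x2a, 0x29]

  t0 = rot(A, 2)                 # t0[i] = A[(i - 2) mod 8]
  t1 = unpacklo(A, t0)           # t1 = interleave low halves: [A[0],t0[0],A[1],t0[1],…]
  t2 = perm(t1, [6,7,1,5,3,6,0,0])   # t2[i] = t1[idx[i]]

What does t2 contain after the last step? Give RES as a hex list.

  t0: 2a 29 40 97 55 5e 88 b6
  t1: 40 2a 97 29 55 40 5e 97
  t2: 5e 97 2a 40 29 5e 40 40

RES = [ 0x5e  0x97  0x2a  0x40  0x29  0x5e  0x40  0x40 ]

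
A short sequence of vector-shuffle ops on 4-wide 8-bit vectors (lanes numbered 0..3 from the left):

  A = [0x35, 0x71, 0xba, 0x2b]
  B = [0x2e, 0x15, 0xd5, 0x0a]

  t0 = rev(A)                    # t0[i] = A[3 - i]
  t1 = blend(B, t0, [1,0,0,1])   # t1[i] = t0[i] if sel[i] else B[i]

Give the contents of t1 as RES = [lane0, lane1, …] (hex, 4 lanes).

RES = [ 0x2b  0x15  0xd5  0x35 ]

→ t0 |2b|ba|71|35|
→ t1 |2b|15|d5|35|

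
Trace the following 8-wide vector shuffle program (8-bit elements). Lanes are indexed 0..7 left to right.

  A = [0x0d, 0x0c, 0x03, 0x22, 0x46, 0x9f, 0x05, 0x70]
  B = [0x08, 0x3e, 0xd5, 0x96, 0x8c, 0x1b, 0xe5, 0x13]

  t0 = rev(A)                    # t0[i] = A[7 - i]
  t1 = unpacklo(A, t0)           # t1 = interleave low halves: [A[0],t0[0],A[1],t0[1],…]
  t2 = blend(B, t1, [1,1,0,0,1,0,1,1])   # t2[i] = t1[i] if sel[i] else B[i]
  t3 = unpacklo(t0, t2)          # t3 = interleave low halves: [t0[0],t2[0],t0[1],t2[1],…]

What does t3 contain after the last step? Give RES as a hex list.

→ t0 |70|05|9f|46|22|03|0c|0d|
→ t1 |0d|70|0c|05|03|9f|22|46|
→ t2 |0d|70|d5|96|03|1b|22|46|
→ t3 |70|0d|05|70|9f|d5|46|96|

RES = [0x70, 0x0d, 0x05, 0x70, 0x9f, 0xd5, 0x46, 0x96]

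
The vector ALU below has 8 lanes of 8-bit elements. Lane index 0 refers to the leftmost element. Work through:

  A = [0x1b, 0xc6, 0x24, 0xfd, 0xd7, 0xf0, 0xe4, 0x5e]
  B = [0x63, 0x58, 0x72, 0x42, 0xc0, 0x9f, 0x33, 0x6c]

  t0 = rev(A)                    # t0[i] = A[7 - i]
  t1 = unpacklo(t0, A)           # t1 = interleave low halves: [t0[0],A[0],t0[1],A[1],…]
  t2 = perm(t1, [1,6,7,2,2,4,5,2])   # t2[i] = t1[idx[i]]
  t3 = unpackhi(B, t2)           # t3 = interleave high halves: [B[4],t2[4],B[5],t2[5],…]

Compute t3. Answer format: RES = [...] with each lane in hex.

RES = [ 0xc0  0xe4  0x9f  0xf0  0x33  0x24  0x6c  0xe4 ]

  t0: 5e e4 f0 d7 fd 24 c6 1b
  t1: 5e 1b e4 c6 f0 24 d7 fd
  t2: 1b d7 fd e4 e4 f0 24 e4
  t3: c0 e4 9f f0 33 24 6c e4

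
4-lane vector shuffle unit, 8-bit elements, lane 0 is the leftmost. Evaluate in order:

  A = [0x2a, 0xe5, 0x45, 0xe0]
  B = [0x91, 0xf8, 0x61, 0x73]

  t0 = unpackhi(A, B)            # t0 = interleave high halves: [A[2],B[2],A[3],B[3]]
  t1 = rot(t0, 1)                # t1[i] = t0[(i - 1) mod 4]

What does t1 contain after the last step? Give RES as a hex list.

  t0: 45 61 e0 73
  t1: 73 45 61 e0

RES = [0x73, 0x45, 0x61, 0xe0]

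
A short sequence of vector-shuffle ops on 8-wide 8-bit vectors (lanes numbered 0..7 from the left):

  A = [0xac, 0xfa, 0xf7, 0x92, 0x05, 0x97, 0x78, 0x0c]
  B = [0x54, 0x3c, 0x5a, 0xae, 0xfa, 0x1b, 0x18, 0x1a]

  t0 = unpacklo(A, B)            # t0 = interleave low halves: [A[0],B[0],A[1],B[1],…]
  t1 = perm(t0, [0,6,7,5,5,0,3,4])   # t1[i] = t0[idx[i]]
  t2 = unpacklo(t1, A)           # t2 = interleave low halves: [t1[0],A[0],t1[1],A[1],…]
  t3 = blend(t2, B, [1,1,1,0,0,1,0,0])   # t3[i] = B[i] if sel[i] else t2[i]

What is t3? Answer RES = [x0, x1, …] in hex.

t0 = [0xac, 0x54, 0xfa, 0x3c, 0xf7, 0x5a, 0x92, 0xae]
t1 = [0xac, 0x92, 0xae, 0x5a, 0x5a, 0xac, 0x3c, 0xf7]
t2 = [0xac, 0xac, 0x92, 0xfa, 0xae, 0xf7, 0x5a, 0x92]
t3 = [0x54, 0x3c, 0x5a, 0xfa, 0xae, 0x1b, 0x5a, 0x92]

RES = [ 0x54  0x3c  0x5a  0xfa  0xae  0x1b  0x5a  0x92 ]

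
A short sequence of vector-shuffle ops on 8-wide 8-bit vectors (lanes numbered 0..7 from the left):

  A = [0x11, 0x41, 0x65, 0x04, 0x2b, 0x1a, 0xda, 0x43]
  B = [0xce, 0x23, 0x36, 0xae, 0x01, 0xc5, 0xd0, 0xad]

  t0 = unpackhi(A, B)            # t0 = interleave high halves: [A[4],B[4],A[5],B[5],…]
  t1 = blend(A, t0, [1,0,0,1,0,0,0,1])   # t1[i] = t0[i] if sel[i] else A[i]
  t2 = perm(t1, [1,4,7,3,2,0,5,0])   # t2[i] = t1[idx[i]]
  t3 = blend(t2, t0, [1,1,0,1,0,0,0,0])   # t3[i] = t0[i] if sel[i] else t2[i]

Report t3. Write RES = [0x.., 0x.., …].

RES = [0x2b, 0x01, 0xad, 0xc5, 0x65, 0x2b, 0x1a, 0x2b]

  t0: 2b 01 1a c5 da d0 43 ad
  t1: 2b 41 65 c5 2b 1a da ad
  t2: 41 2b ad c5 65 2b 1a 2b
  t3: 2b 01 ad c5 65 2b 1a 2b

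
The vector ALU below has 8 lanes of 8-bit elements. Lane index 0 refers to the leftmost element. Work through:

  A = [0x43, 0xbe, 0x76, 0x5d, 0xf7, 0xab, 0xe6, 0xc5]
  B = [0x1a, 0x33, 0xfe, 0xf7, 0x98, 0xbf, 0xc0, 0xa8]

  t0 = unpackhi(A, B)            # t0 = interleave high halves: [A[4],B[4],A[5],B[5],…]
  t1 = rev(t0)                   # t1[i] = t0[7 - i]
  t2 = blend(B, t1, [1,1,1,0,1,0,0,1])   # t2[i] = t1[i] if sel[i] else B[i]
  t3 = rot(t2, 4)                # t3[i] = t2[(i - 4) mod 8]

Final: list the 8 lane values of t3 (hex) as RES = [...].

RES = [ 0xbf  0xbf  0xc0  0xf7  0xa8  0xc5  0xc0  0xf7 ]

→ t0 |f7|98|ab|bf|e6|c0|c5|a8|
→ t1 |a8|c5|c0|e6|bf|ab|98|f7|
→ t2 |a8|c5|c0|f7|bf|bf|c0|f7|
→ t3 |bf|bf|c0|f7|a8|c5|c0|f7|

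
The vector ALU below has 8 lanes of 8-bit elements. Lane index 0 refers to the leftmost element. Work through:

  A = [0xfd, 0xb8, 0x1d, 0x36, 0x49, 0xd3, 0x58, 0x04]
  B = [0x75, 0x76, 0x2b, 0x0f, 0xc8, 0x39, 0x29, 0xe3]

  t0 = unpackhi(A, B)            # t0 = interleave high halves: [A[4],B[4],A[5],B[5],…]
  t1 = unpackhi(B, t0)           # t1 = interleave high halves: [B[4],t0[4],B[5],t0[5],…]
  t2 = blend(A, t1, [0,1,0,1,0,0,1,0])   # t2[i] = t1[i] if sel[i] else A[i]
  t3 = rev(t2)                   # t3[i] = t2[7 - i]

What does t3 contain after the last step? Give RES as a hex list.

RES = [ 0x04  0xe3  0xd3  0x49  0x29  0x1d  0x58  0xfd ]

t0 = [0x49, 0xc8, 0xd3, 0x39, 0x58, 0x29, 0x04, 0xe3]
t1 = [0xc8, 0x58, 0x39, 0x29, 0x29, 0x04, 0xe3, 0xe3]
t2 = [0xfd, 0x58, 0x1d, 0x29, 0x49, 0xd3, 0xe3, 0x04]
t3 = [0x04, 0xe3, 0xd3, 0x49, 0x29, 0x1d, 0x58, 0xfd]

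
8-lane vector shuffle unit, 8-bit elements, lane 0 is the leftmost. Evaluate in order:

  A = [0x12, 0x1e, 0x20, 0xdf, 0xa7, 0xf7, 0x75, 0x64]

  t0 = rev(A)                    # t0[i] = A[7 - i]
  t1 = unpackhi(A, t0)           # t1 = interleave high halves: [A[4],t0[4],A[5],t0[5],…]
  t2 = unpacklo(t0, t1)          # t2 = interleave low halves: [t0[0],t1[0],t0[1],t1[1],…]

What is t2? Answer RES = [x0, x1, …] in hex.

RES = [ 0x64  0xa7  0x75  0xdf  0xf7  0xf7  0xa7  0x20 ]

→ t0 |64|75|f7|a7|df|20|1e|12|
→ t1 |a7|df|f7|20|75|1e|64|12|
→ t2 |64|a7|75|df|f7|f7|a7|20|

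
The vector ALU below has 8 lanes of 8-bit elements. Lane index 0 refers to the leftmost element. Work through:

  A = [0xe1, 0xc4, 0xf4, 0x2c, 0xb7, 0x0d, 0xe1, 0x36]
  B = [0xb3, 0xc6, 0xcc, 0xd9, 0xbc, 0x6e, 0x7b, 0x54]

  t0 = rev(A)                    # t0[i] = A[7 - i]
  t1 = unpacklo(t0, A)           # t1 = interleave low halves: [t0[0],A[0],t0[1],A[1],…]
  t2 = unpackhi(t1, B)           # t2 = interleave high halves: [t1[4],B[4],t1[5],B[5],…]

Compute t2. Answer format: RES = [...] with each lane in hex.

t0 = [0x36, 0xe1, 0x0d, 0xb7, 0x2c, 0xf4, 0xc4, 0xe1]
t1 = [0x36, 0xe1, 0xe1, 0xc4, 0x0d, 0xf4, 0xb7, 0x2c]
t2 = [0x0d, 0xbc, 0xf4, 0x6e, 0xb7, 0x7b, 0x2c, 0x54]

RES = [0x0d, 0xbc, 0xf4, 0x6e, 0xb7, 0x7b, 0x2c, 0x54]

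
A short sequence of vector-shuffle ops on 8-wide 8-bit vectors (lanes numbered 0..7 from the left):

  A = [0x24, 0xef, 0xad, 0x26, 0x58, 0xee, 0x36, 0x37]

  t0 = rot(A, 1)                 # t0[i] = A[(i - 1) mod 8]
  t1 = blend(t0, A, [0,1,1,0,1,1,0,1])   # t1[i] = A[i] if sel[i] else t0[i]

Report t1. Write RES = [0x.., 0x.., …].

RES = [ 0x37  0xef  0xad  0xad  0x58  0xee  0xee  0x37 ]

t0 = [0x37, 0x24, 0xef, 0xad, 0x26, 0x58, 0xee, 0x36]
t1 = [0x37, 0xef, 0xad, 0xad, 0x58, 0xee, 0xee, 0x37]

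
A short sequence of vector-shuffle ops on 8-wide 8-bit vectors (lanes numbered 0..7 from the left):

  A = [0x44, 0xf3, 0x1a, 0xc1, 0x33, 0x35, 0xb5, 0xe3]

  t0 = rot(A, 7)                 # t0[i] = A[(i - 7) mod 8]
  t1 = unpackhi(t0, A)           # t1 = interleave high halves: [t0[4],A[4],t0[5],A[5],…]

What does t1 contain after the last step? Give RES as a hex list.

RES = [0x35, 0x33, 0xb5, 0x35, 0xe3, 0xb5, 0x44, 0xe3]

t0 = [0xf3, 0x1a, 0xc1, 0x33, 0x35, 0xb5, 0xe3, 0x44]
t1 = [0x35, 0x33, 0xb5, 0x35, 0xe3, 0xb5, 0x44, 0xe3]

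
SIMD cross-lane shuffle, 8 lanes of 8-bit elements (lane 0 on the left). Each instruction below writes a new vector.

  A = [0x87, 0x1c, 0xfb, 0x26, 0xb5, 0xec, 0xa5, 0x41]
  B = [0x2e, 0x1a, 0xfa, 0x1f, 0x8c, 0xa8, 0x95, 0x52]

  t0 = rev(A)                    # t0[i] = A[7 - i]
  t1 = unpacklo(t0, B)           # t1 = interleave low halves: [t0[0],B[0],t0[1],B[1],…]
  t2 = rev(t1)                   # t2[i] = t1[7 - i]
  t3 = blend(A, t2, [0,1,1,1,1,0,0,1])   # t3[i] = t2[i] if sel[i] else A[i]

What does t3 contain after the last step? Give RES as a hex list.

RES = [ 0x87  0xb5  0xfa  0xec  0x1a  0xec  0xa5  0x41 ]

t0 = [0x41, 0xa5, 0xec, 0xb5, 0x26, 0xfb, 0x1c, 0x87]
t1 = [0x41, 0x2e, 0xa5, 0x1a, 0xec, 0xfa, 0xb5, 0x1f]
t2 = [0x1f, 0xb5, 0xfa, 0xec, 0x1a, 0xa5, 0x2e, 0x41]
t3 = [0x87, 0xb5, 0xfa, 0xec, 0x1a, 0xec, 0xa5, 0x41]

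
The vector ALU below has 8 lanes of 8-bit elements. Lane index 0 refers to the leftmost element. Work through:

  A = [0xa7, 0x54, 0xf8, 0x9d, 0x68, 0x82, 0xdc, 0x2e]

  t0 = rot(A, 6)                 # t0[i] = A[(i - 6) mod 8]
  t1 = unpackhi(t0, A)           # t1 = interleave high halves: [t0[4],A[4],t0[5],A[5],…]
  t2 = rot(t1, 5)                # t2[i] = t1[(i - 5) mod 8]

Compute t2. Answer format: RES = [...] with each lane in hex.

RES = [ 0x82  0xa7  0xdc  0x54  0x2e  0xdc  0x68  0x2e ]

t0 = [0xf8, 0x9d, 0x68, 0x82, 0xdc, 0x2e, 0xa7, 0x54]
t1 = [0xdc, 0x68, 0x2e, 0x82, 0xa7, 0xdc, 0x54, 0x2e]
t2 = [0x82, 0xa7, 0xdc, 0x54, 0x2e, 0xdc, 0x68, 0x2e]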